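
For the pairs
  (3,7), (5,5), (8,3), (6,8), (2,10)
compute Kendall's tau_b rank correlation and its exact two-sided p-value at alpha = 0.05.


Step 1: Enumerate the 10 unordered pairs (i,j) with i<j and classify each by sign(x_j-x_i) * sign(y_j-y_i).
  (1,2):dx=+2,dy=-2->D; (1,3):dx=+5,dy=-4->D; (1,4):dx=+3,dy=+1->C; (1,5):dx=-1,dy=+3->D
  (2,3):dx=+3,dy=-2->D; (2,4):dx=+1,dy=+3->C; (2,5):dx=-3,dy=+5->D; (3,4):dx=-2,dy=+5->D
  (3,5):dx=-6,dy=+7->D; (4,5):dx=-4,dy=+2->D
Step 2: C = 2, D = 8, total pairs = 10.
Step 3: tau = (C - D)/(n(n-1)/2) = (2 - 8)/10 = -0.600000.
Step 4: Exact two-sided p-value (enumerate n! = 120 permutations of y under H0): p = 0.233333.
Step 5: alpha = 0.05. fail to reject H0.

tau_b = -0.6000 (C=2, D=8), p = 0.233333, fail to reject H0.


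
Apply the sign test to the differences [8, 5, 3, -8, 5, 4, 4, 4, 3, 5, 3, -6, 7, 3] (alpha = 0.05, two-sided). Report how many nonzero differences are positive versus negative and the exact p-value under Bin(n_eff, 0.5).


Step 1: Discard zero differences. Original n = 14; n_eff = number of nonzero differences = 14.
Nonzero differences (with sign): +8, +5, +3, -8, +5, +4, +4, +4, +3, +5, +3, -6, +7, +3
Step 2: Count signs: positive = 12, negative = 2.
Step 3: Under H0: P(positive) = 0.5, so the number of positives S ~ Bin(14, 0.5).
Step 4: Two-sided exact p-value = sum of Bin(14,0.5) probabilities at or below the observed probability = 0.012939.
Step 5: alpha = 0.05. reject H0.

n_eff = 14, pos = 12, neg = 2, p = 0.012939, reject H0.


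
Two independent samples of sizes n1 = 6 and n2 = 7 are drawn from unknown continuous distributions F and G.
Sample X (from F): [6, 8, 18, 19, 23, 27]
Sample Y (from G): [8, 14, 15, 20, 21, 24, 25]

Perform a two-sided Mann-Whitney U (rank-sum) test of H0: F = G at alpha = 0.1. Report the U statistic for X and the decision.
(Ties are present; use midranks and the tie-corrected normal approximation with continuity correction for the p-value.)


Step 1: Combine and sort all 13 observations; assign midranks.
sorted (value, group): (6,X), (8,X), (8,Y), (14,Y), (15,Y), (18,X), (19,X), (20,Y), (21,Y), (23,X), (24,Y), (25,Y), (27,X)
ranks: 6->1, 8->2.5, 8->2.5, 14->4, 15->5, 18->6, 19->7, 20->8, 21->9, 23->10, 24->11, 25->12, 27->13
Step 2: Rank sum for X: R1 = 1 + 2.5 + 6 + 7 + 10 + 13 = 39.5.
Step 3: U_X = R1 - n1(n1+1)/2 = 39.5 - 6*7/2 = 39.5 - 21 = 18.5.
       U_Y = n1*n2 - U_X = 42 - 18.5 = 23.5.
Step 4: Ties are present, so use the tie-corrected normal approximation (with continuity correction) for the p-value.
Step 5: p-value = 0.774796; compare to alpha = 0.1. fail to reject H0.

U_X = 18.5, p = 0.774796, fail to reject H0 at alpha = 0.1.


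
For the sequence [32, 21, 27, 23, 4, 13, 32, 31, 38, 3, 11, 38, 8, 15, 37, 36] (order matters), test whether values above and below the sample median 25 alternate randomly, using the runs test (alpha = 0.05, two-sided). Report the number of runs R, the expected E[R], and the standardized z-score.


Step 1: Compute median = 25; label A = above, B = below.
Labels in order: ABABBBAAABBABBAA  (n_A = 8, n_B = 8)
Step 2: Count runs R = 9.
Step 3: Under H0 (random ordering), E[R] = 2*n_A*n_B/(n_A+n_B) + 1 = 2*8*8/16 + 1 = 9.0000.
        Var[R] = 2*n_A*n_B*(2*n_A*n_B - n_A - n_B) / ((n_A+n_B)^2 * (n_A+n_B-1)) = 14336/3840 = 3.7333.
        SD[R] = 1.9322.
Step 4: R = E[R], so z = 0 with no continuity correction.
Step 5: Two-sided p-value via normal approximation = 2*(1 - Phi(|z|)) = 1.000000.
Step 6: alpha = 0.05. fail to reject H0.

R = 9, z = 0.0000, p = 1.000000, fail to reject H0.


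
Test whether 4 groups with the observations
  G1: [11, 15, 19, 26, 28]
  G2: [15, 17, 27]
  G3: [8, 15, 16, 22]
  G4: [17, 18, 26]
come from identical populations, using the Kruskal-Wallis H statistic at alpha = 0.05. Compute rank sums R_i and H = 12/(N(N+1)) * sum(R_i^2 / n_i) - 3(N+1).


Step 1: Combine all N = 15 observations and assign midranks.
sorted (value, group, rank): (8,G3,1), (11,G1,2), (15,G1,4), (15,G2,4), (15,G3,4), (16,G3,6), (17,G2,7.5), (17,G4,7.5), (18,G4,9), (19,G1,10), (22,G3,11), (26,G1,12.5), (26,G4,12.5), (27,G2,14), (28,G1,15)
Step 2: Sum ranks within each group.
R_1 = 43.5 (n_1 = 5)
R_2 = 25.5 (n_2 = 3)
R_3 = 22 (n_3 = 4)
R_4 = 29 (n_4 = 3)
Step 3: H = 12/(N(N+1)) * sum(R_i^2/n_i) - 3(N+1)
     = 12/(15*16) * (43.5^2/5 + 25.5^2/3 + 22^2/4 + 29^2/3) - 3*16
     = 0.050000 * 996.533 - 48
     = 1.826667.
Step 4: Ties present; correction factor C = 1 - 36/(15^3 - 15) = 0.989286. Corrected H = 1.826667 / 0.989286 = 1.846450.
Step 5: Under H0, H ~ chi^2(3); p-value = 0.604879.
Step 6: alpha = 0.05. fail to reject H0.

H = 1.8465, df = 3, p = 0.604879, fail to reject H0.


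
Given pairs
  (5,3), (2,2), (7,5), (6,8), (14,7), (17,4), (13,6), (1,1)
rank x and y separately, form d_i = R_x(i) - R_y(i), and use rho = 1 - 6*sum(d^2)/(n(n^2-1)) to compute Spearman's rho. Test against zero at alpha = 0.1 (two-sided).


Step 1: Rank x and y separately (midranks; no ties here).
rank(x): 5->3, 2->2, 7->5, 6->4, 14->7, 17->8, 13->6, 1->1
rank(y): 3->3, 2->2, 5->5, 8->8, 7->7, 4->4, 6->6, 1->1
Step 2: d_i = R_x(i) - R_y(i); compute d_i^2.
  (3-3)^2=0, (2-2)^2=0, (5-5)^2=0, (4-8)^2=16, (7-7)^2=0, (8-4)^2=16, (6-6)^2=0, (1-1)^2=0
sum(d^2) = 32.
Step 3: rho = 1 - 6*32 / (8*(8^2 - 1)) = 1 - 192/504 = 0.619048.
Step 4: Under H0, t = rho * sqrt((n-2)/(1-rho^2)) = 1.9308 ~ t(6).
Step 5: Two-sided p-value from the t-distribution with 6 df = 0.101733.
Step 6: alpha = 0.1. fail to reject H0.

rho = 0.6190, p = 0.101733, fail to reject H0 at alpha = 0.1.


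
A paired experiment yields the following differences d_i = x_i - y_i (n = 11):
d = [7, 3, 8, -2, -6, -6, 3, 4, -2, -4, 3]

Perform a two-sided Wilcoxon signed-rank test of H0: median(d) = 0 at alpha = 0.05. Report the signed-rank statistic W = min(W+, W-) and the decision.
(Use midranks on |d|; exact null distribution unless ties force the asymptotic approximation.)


Step 1: Drop any zero differences (none here) and take |d_i|.
|d| = [7, 3, 8, 2, 6, 6, 3, 4, 2, 4, 3]
Step 2: Midrank |d_i| (ties get averaged ranks).
ranks: |7|->10, |3|->4, |8|->11, |2|->1.5, |6|->8.5, |6|->8.5, |3|->4, |4|->6.5, |2|->1.5, |4|->6.5, |3|->4
Step 3: Attach original signs; sum ranks with positive sign and with negative sign.
W+ = 10 + 4 + 11 + 4 + 6.5 + 4 = 39.5
W- = 1.5 + 8.5 + 8.5 + 1.5 + 6.5 = 26.5
(Check: W+ + W- = 66 should equal n(n+1)/2 = 66.)
Step 4: Test statistic W = min(W+, W-) = 26.5.
Step 5: Ties in |d|, so use the tie-corrected normal approximation.
        E[W] = n(n+1)/4 = 11*12/4 = 33.
        Tie groups: |d|=2 (t=2), |d|=3 (t=3), |d|=4 (t=2), |d|=6 (t=2); sum(t^3 - t) = 42.
        Var[W] = n(n+1)(2n+1)/24 - sum(t^3-t)/48 = 3036/24 - 42/48 = 125.625.
        z = (W - E[W]) / sqrt(Var[W]) = (26.5 - 33) / 11.2083 = -0.5799.
        Two-sided p = 2*Phi(z) = 0.561962.
Step 6: alpha = 0.05. fail to reject H0.

W+ = 39.5, W- = 26.5, W = min = 26.5, p = 0.561962, fail to reject H0.


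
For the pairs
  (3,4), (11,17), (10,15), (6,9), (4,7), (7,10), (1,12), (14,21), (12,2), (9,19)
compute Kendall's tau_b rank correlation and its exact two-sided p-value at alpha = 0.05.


Step 1: Enumerate the 45 unordered pairs (i,j) with i<j and classify each by sign(x_j-x_i) * sign(y_j-y_i).
  (1,2):dx=+8,dy=+13->C; (1,3):dx=+7,dy=+11->C; (1,4):dx=+3,dy=+5->C; (1,5):dx=+1,dy=+3->C
  (1,6):dx=+4,dy=+6->C; (1,7):dx=-2,dy=+8->D; (1,8):dx=+11,dy=+17->C; (1,9):dx=+9,dy=-2->D
  (1,10):dx=+6,dy=+15->C; (2,3):dx=-1,dy=-2->C; (2,4):dx=-5,dy=-8->C; (2,5):dx=-7,dy=-10->C
  (2,6):dx=-4,dy=-7->C; (2,7):dx=-10,dy=-5->C; (2,8):dx=+3,dy=+4->C; (2,9):dx=+1,dy=-15->D
  (2,10):dx=-2,dy=+2->D; (3,4):dx=-4,dy=-6->C; (3,5):dx=-6,dy=-8->C; (3,6):dx=-3,dy=-5->C
  (3,7):dx=-9,dy=-3->C; (3,8):dx=+4,dy=+6->C; (3,9):dx=+2,dy=-13->D; (3,10):dx=-1,dy=+4->D
  (4,5):dx=-2,dy=-2->C; (4,6):dx=+1,dy=+1->C; (4,7):dx=-5,dy=+3->D; (4,8):dx=+8,dy=+12->C
  (4,9):dx=+6,dy=-7->D; (4,10):dx=+3,dy=+10->C; (5,6):dx=+3,dy=+3->C; (5,7):dx=-3,dy=+5->D
  (5,8):dx=+10,dy=+14->C; (5,9):dx=+8,dy=-5->D; (5,10):dx=+5,dy=+12->C; (6,7):dx=-6,dy=+2->D
  (6,8):dx=+7,dy=+11->C; (6,9):dx=+5,dy=-8->D; (6,10):dx=+2,dy=+9->C; (7,8):dx=+13,dy=+9->C
  (7,9):dx=+11,dy=-10->D; (7,10):dx=+8,dy=+7->C; (8,9):dx=-2,dy=-19->C; (8,10):dx=-5,dy=-2->C
  (9,10):dx=-3,dy=+17->D
Step 2: C = 31, D = 14, total pairs = 45.
Step 3: tau = (C - D)/(n(n-1)/2) = (31 - 14)/45 = 0.377778.
Step 4: Exact two-sided p-value (enumerate n! = 3628800 permutations of y under H0): p = 0.155742.
Step 5: alpha = 0.05. fail to reject H0.

tau_b = 0.3778 (C=31, D=14), p = 0.155742, fail to reject H0.


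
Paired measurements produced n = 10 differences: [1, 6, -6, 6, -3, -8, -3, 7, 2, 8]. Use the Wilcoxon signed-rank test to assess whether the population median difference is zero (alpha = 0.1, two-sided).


Step 1: Drop any zero differences (none here) and take |d_i|.
|d| = [1, 6, 6, 6, 3, 8, 3, 7, 2, 8]
Step 2: Midrank |d_i| (ties get averaged ranks).
ranks: |1|->1, |6|->6, |6|->6, |6|->6, |3|->3.5, |8|->9.5, |3|->3.5, |7|->8, |2|->2, |8|->9.5
Step 3: Attach original signs; sum ranks with positive sign and with negative sign.
W+ = 1 + 6 + 6 + 8 + 2 + 9.5 = 32.5
W- = 6 + 3.5 + 9.5 + 3.5 = 22.5
(Check: W+ + W- = 55 should equal n(n+1)/2 = 55.)
Step 4: Test statistic W = min(W+, W-) = 22.5.
Step 5: Ties in |d|, so use the tie-corrected normal approximation.
        E[W] = n(n+1)/4 = 10*11/4 = 27.5.
        Tie groups: |d|=3 (t=2), |d|=6 (t=3), |d|=8 (t=2); sum(t^3 - t) = 36.
        Var[W] = n(n+1)(2n+1)/24 - sum(t^3-t)/48 = 2310/24 - 36/48 = 95.5.
        z = (W - E[W]) / sqrt(Var[W]) = (22.5 - 27.5) / 9.7724 = -0.5116.
        Two-sided p = 2*Phi(z) = 0.608900.
Step 6: alpha = 0.1. fail to reject H0.

W+ = 32.5, W- = 22.5, W = min = 22.5, p = 0.608900, fail to reject H0.


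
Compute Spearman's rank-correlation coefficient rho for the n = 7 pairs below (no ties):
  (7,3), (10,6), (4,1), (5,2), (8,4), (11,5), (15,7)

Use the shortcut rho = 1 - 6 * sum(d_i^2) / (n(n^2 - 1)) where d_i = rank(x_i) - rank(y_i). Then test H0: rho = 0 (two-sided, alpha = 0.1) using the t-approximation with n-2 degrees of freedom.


Step 1: Rank x and y separately (midranks; no ties here).
rank(x): 7->3, 10->5, 4->1, 5->2, 8->4, 11->6, 15->7
rank(y): 3->3, 6->6, 1->1, 2->2, 4->4, 5->5, 7->7
Step 2: d_i = R_x(i) - R_y(i); compute d_i^2.
  (3-3)^2=0, (5-6)^2=1, (1-1)^2=0, (2-2)^2=0, (4-4)^2=0, (6-5)^2=1, (7-7)^2=0
sum(d^2) = 2.
Step 3: rho = 1 - 6*2 / (7*(7^2 - 1)) = 1 - 12/336 = 0.964286.
Step 4: Under H0, t = rho * sqrt((n-2)/(1-rho^2)) = 8.1408 ~ t(5).
Step 5: Two-sided p-value from the t-distribution with 5 df = 0.000454.
Step 6: alpha = 0.1. reject H0.

rho = 0.9643, p = 0.000454, reject H0 at alpha = 0.1.


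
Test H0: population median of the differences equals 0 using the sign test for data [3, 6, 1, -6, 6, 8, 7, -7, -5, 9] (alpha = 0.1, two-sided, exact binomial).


Step 1: Discard zero differences. Original n = 10; n_eff = number of nonzero differences = 10.
Nonzero differences (with sign): +3, +6, +1, -6, +6, +8, +7, -7, -5, +9
Step 2: Count signs: positive = 7, negative = 3.
Step 3: Under H0: P(positive) = 0.5, so the number of positives S ~ Bin(10, 0.5).
Step 4: Two-sided exact p-value = sum of Bin(10,0.5) probabilities at or below the observed probability = 0.343750.
Step 5: alpha = 0.1. fail to reject H0.

n_eff = 10, pos = 7, neg = 3, p = 0.343750, fail to reject H0.


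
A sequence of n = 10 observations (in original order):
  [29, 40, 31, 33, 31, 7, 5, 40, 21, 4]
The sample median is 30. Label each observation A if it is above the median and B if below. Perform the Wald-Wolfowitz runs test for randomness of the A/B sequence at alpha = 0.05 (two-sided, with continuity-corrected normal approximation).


Step 1: Compute median = 30; label A = above, B = below.
Labels in order: BAAAABBABB  (n_A = 5, n_B = 5)
Step 2: Count runs R = 5.
Step 3: Under H0 (random ordering), E[R] = 2*n_A*n_B/(n_A+n_B) + 1 = 2*5*5/10 + 1 = 6.0000.
        Var[R] = 2*n_A*n_B*(2*n_A*n_B - n_A - n_B) / ((n_A+n_B)^2 * (n_A+n_B-1)) = 2000/900 = 2.2222.
        SD[R] = 1.4907.
Step 4: Continuity-corrected z = (R + 0.5 - E[R]) / SD[R] = (5 + 0.5 - 6.0000) / 1.4907 = -0.3354.
Step 5: Two-sided p-value via normal approximation = 2*(1 - Phi(|z|)) = 0.737316.
Step 6: alpha = 0.05. fail to reject H0.

R = 5, z = -0.3354, p = 0.737316, fail to reject H0.


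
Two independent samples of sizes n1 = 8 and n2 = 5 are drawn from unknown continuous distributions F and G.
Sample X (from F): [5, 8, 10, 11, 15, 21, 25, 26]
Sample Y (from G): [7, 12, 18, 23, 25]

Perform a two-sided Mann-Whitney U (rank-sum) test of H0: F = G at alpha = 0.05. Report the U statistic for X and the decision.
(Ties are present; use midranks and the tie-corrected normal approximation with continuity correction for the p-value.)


Step 1: Combine and sort all 13 observations; assign midranks.
sorted (value, group): (5,X), (7,Y), (8,X), (10,X), (11,X), (12,Y), (15,X), (18,Y), (21,X), (23,Y), (25,X), (25,Y), (26,X)
ranks: 5->1, 7->2, 8->3, 10->4, 11->5, 12->6, 15->7, 18->8, 21->9, 23->10, 25->11.5, 25->11.5, 26->13
Step 2: Rank sum for X: R1 = 1 + 3 + 4 + 5 + 7 + 9 + 11.5 + 13 = 53.5.
Step 3: U_X = R1 - n1(n1+1)/2 = 53.5 - 8*9/2 = 53.5 - 36 = 17.5.
       U_Y = n1*n2 - U_X = 40 - 17.5 = 22.5.
Step 4: Ties are present, so use the tie-corrected normal approximation (with continuity correction) for the p-value.
Step 5: p-value = 0.769390; compare to alpha = 0.05. fail to reject H0.

U_X = 17.5, p = 0.769390, fail to reject H0 at alpha = 0.05.


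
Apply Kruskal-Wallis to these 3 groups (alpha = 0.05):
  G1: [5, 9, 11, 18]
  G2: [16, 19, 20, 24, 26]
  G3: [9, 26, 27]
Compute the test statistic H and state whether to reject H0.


Step 1: Combine all N = 12 observations and assign midranks.
sorted (value, group, rank): (5,G1,1), (9,G1,2.5), (9,G3,2.5), (11,G1,4), (16,G2,5), (18,G1,6), (19,G2,7), (20,G2,8), (24,G2,9), (26,G2,10.5), (26,G3,10.5), (27,G3,12)
Step 2: Sum ranks within each group.
R_1 = 13.5 (n_1 = 4)
R_2 = 39.5 (n_2 = 5)
R_3 = 25 (n_3 = 3)
Step 3: H = 12/(N(N+1)) * sum(R_i^2/n_i) - 3(N+1)
     = 12/(12*13) * (13.5^2/4 + 39.5^2/5 + 25^2/3) - 3*13
     = 0.076923 * 565.946 - 39
     = 4.534295.
Step 4: Ties present; correction factor C = 1 - 12/(12^3 - 12) = 0.993007. Corrected H = 4.534295 / 0.993007 = 4.566227.
Step 5: Under H0, H ~ chi^2(2); p-value = 0.101966.
Step 6: alpha = 0.05. fail to reject H0.

H = 4.5662, df = 2, p = 0.101966, fail to reject H0.


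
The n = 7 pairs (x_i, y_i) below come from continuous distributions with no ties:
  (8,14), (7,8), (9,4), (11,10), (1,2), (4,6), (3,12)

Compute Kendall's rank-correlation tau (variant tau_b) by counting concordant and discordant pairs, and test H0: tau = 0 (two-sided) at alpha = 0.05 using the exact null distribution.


Step 1: Enumerate the 21 unordered pairs (i,j) with i<j and classify each by sign(x_j-x_i) * sign(y_j-y_i).
  (1,2):dx=-1,dy=-6->C; (1,3):dx=+1,dy=-10->D; (1,4):dx=+3,dy=-4->D; (1,5):dx=-7,dy=-12->C
  (1,6):dx=-4,dy=-8->C; (1,7):dx=-5,dy=-2->C; (2,3):dx=+2,dy=-4->D; (2,4):dx=+4,dy=+2->C
  (2,5):dx=-6,dy=-6->C; (2,6):dx=-3,dy=-2->C; (2,7):dx=-4,dy=+4->D; (3,4):dx=+2,dy=+6->C
  (3,5):dx=-8,dy=-2->C; (3,6):dx=-5,dy=+2->D; (3,7):dx=-6,dy=+8->D; (4,5):dx=-10,dy=-8->C
  (4,6):dx=-7,dy=-4->C; (4,7):dx=-8,dy=+2->D; (5,6):dx=+3,dy=+4->C; (5,7):dx=+2,dy=+10->C
  (6,7):dx=-1,dy=+6->D
Step 2: C = 13, D = 8, total pairs = 21.
Step 3: tau = (C - D)/(n(n-1)/2) = (13 - 8)/21 = 0.238095.
Step 4: Exact two-sided p-value (enumerate n! = 5040 permutations of y under H0): p = 0.561905.
Step 5: alpha = 0.05. fail to reject H0.

tau_b = 0.2381 (C=13, D=8), p = 0.561905, fail to reject H0.


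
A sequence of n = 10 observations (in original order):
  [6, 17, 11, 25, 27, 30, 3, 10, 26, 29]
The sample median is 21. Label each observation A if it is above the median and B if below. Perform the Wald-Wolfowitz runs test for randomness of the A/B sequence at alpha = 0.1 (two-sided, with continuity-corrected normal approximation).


Step 1: Compute median = 21; label A = above, B = below.
Labels in order: BBBAAABBAA  (n_A = 5, n_B = 5)
Step 2: Count runs R = 4.
Step 3: Under H0 (random ordering), E[R] = 2*n_A*n_B/(n_A+n_B) + 1 = 2*5*5/10 + 1 = 6.0000.
        Var[R] = 2*n_A*n_B*(2*n_A*n_B - n_A - n_B) / ((n_A+n_B)^2 * (n_A+n_B-1)) = 2000/900 = 2.2222.
        SD[R] = 1.4907.
Step 4: Continuity-corrected z = (R + 0.5 - E[R]) / SD[R] = (4 + 0.5 - 6.0000) / 1.4907 = -1.0062.
Step 5: Two-sided p-value via normal approximation = 2*(1 - Phi(|z|)) = 0.314305.
Step 6: alpha = 0.1. fail to reject H0.

R = 4, z = -1.0062, p = 0.314305, fail to reject H0.


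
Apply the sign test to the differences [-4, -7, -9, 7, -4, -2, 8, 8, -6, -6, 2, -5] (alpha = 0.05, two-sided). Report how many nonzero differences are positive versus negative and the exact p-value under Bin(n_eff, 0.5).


Step 1: Discard zero differences. Original n = 12; n_eff = number of nonzero differences = 12.
Nonzero differences (with sign): -4, -7, -9, +7, -4, -2, +8, +8, -6, -6, +2, -5
Step 2: Count signs: positive = 4, negative = 8.
Step 3: Under H0: P(positive) = 0.5, so the number of positives S ~ Bin(12, 0.5).
Step 4: Two-sided exact p-value = sum of Bin(12,0.5) probabilities at or below the observed probability = 0.387695.
Step 5: alpha = 0.05. fail to reject H0.

n_eff = 12, pos = 4, neg = 8, p = 0.387695, fail to reject H0.


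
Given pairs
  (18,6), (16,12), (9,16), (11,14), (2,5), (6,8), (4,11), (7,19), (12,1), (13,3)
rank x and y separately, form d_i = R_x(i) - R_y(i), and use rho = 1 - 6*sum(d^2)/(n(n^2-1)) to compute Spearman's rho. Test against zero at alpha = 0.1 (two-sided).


Step 1: Rank x and y separately (midranks; no ties here).
rank(x): 18->10, 16->9, 9->5, 11->6, 2->1, 6->3, 4->2, 7->4, 12->7, 13->8
rank(y): 6->4, 12->7, 16->9, 14->8, 5->3, 8->5, 11->6, 19->10, 1->1, 3->2
Step 2: d_i = R_x(i) - R_y(i); compute d_i^2.
  (10-4)^2=36, (9-7)^2=4, (5-9)^2=16, (6-8)^2=4, (1-3)^2=4, (3-5)^2=4, (2-6)^2=16, (4-10)^2=36, (7-1)^2=36, (8-2)^2=36
sum(d^2) = 192.
Step 3: rho = 1 - 6*192 / (10*(10^2 - 1)) = 1 - 1152/990 = -0.163636.
Step 4: Under H0, t = rho * sqrt((n-2)/(1-rho^2)) = -0.4692 ~ t(8).
Step 5: Two-sided p-value from the t-distribution with 8 df = 0.651477.
Step 6: alpha = 0.1. fail to reject H0.

rho = -0.1636, p = 0.651477, fail to reject H0 at alpha = 0.1.


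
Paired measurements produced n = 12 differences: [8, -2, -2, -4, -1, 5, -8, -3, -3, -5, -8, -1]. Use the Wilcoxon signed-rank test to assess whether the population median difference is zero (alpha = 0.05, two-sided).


Step 1: Drop any zero differences (none here) and take |d_i|.
|d| = [8, 2, 2, 4, 1, 5, 8, 3, 3, 5, 8, 1]
Step 2: Midrank |d_i| (ties get averaged ranks).
ranks: |8|->11, |2|->3.5, |2|->3.5, |4|->7, |1|->1.5, |5|->8.5, |8|->11, |3|->5.5, |3|->5.5, |5|->8.5, |8|->11, |1|->1.5
Step 3: Attach original signs; sum ranks with positive sign and with negative sign.
W+ = 11 + 8.5 = 19.5
W- = 3.5 + 3.5 + 7 + 1.5 + 11 + 5.5 + 5.5 + 8.5 + 11 + 1.5 = 58.5
(Check: W+ + W- = 78 should equal n(n+1)/2 = 78.)
Step 4: Test statistic W = min(W+, W-) = 19.5.
Step 5: Ties in |d|, so use the tie-corrected normal approximation.
        E[W] = n(n+1)/4 = 12*13/4 = 39.
        Tie groups: |d|=1 (t=2), |d|=2 (t=2), |d|=3 (t=2), |d|=5 (t=2), |d|=8 (t=3); sum(t^3 - t) = 48.
        Var[W] = n(n+1)(2n+1)/24 - sum(t^3-t)/48 = 3900/24 - 48/48 = 161.5.
        z = (W - E[W]) / sqrt(Var[W]) = (19.5 - 39) / 12.7083 = -1.5344.
        Two-sided p = 2*Phi(z) = 0.124923.
Step 6: alpha = 0.05. fail to reject H0.

W+ = 19.5, W- = 58.5, W = min = 19.5, p = 0.124923, fail to reject H0.


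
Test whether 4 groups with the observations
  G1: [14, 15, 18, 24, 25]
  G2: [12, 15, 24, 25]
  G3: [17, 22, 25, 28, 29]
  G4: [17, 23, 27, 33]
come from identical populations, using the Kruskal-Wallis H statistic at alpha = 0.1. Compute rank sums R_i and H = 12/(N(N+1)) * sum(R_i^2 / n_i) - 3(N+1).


Step 1: Combine all N = 18 observations and assign midranks.
sorted (value, group, rank): (12,G2,1), (14,G1,2), (15,G1,3.5), (15,G2,3.5), (17,G3,5.5), (17,G4,5.5), (18,G1,7), (22,G3,8), (23,G4,9), (24,G1,10.5), (24,G2,10.5), (25,G1,13), (25,G2,13), (25,G3,13), (27,G4,15), (28,G3,16), (29,G3,17), (33,G4,18)
Step 2: Sum ranks within each group.
R_1 = 36 (n_1 = 5)
R_2 = 28 (n_2 = 4)
R_3 = 59.5 (n_3 = 5)
R_4 = 47.5 (n_4 = 4)
Step 3: H = 12/(N(N+1)) * sum(R_i^2/n_i) - 3(N+1)
     = 12/(18*19) * (36^2/5 + 28^2/4 + 59.5^2/5 + 47.5^2/4) - 3*19
     = 0.035088 * 1727.31 - 57
     = 3.607456.
Step 4: Ties present; correction factor C = 1 - 42/(18^3 - 18) = 0.992776. Corrected H = 3.607456 / 0.992776 = 3.633706.
Step 5: Under H0, H ~ chi^2(3); p-value = 0.303830.
Step 6: alpha = 0.1. fail to reject H0.

H = 3.6337, df = 3, p = 0.303830, fail to reject H0.


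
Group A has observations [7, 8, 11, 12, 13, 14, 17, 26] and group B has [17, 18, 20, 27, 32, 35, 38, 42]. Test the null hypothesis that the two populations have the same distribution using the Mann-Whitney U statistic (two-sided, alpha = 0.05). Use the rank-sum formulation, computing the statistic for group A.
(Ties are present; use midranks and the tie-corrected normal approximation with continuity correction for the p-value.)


Step 1: Combine and sort all 16 observations; assign midranks.
sorted (value, group): (7,X), (8,X), (11,X), (12,X), (13,X), (14,X), (17,X), (17,Y), (18,Y), (20,Y), (26,X), (27,Y), (32,Y), (35,Y), (38,Y), (42,Y)
ranks: 7->1, 8->2, 11->3, 12->4, 13->5, 14->6, 17->7.5, 17->7.5, 18->9, 20->10, 26->11, 27->12, 32->13, 35->14, 38->15, 42->16
Step 2: Rank sum for X: R1 = 1 + 2 + 3 + 4 + 5 + 6 + 7.5 + 11 = 39.5.
Step 3: U_X = R1 - n1(n1+1)/2 = 39.5 - 8*9/2 = 39.5 - 36 = 3.5.
       U_Y = n1*n2 - U_X = 64 - 3.5 = 60.5.
Step 4: Ties are present, so use the tie-corrected normal approximation (with continuity correction) for the p-value.
Step 5: p-value = 0.003253; compare to alpha = 0.05. reject H0.

U_X = 3.5, p = 0.003253, reject H0 at alpha = 0.05.


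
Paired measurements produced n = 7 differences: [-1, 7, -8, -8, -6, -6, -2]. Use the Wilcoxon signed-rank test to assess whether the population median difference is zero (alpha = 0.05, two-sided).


Step 1: Drop any zero differences (none here) and take |d_i|.
|d| = [1, 7, 8, 8, 6, 6, 2]
Step 2: Midrank |d_i| (ties get averaged ranks).
ranks: |1|->1, |7|->5, |8|->6.5, |8|->6.5, |6|->3.5, |6|->3.5, |2|->2
Step 3: Attach original signs; sum ranks with positive sign and with negative sign.
W+ = 5 = 5
W- = 1 + 6.5 + 6.5 + 3.5 + 3.5 + 2 = 23
(Check: W+ + W- = 28 should equal n(n+1)/2 = 28.)
Step 4: Test statistic W = min(W+, W-) = 5.
Step 5: Ties in |d|, so use the tie-corrected normal approximation.
        E[W] = n(n+1)/4 = 7*8/4 = 14.
        Tie groups: |d|=6 (t=2), |d|=8 (t=2); sum(t^3 - t) = 12.
        Var[W] = n(n+1)(2n+1)/24 - sum(t^3-t)/48 = 840/24 - 12/48 = 34.75.
        z = (W - E[W]) / sqrt(Var[W]) = (5 - 14) / 5.8949 = -1.5267.
        Two-sided p = 2*Phi(z) = 0.126826.
Step 6: alpha = 0.05. fail to reject H0.

W+ = 5, W- = 23, W = min = 5, p = 0.126826, fail to reject H0.


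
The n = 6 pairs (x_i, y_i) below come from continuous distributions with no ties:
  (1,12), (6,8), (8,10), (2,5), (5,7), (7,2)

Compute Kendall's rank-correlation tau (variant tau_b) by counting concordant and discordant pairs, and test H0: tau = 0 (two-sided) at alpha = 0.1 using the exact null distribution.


Step 1: Enumerate the 15 unordered pairs (i,j) with i<j and classify each by sign(x_j-x_i) * sign(y_j-y_i).
  (1,2):dx=+5,dy=-4->D; (1,3):dx=+7,dy=-2->D; (1,4):dx=+1,dy=-7->D; (1,5):dx=+4,dy=-5->D
  (1,6):dx=+6,dy=-10->D; (2,3):dx=+2,dy=+2->C; (2,4):dx=-4,dy=-3->C; (2,5):dx=-1,dy=-1->C
  (2,6):dx=+1,dy=-6->D; (3,4):dx=-6,dy=-5->C; (3,5):dx=-3,dy=-3->C; (3,6):dx=-1,dy=-8->C
  (4,5):dx=+3,dy=+2->C; (4,6):dx=+5,dy=-3->D; (5,6):dx=+2,dy=-5->D
Step 2: C = 7, D = 8, total pairs = 15.
Step 3: tau = (C - D)/(n(n-1)/2) = (7 - 8)/15 = -0.066667.
Step 4: Exact two-sided p-value (enumerate n! = 720 permutations of y under H0): p = 1.000000.
Step 5: alpha = 0.1. fail to reject H0.

tau_b = -0.0667 (C=7, D=8), p = 1.000000, fail to reject H0.


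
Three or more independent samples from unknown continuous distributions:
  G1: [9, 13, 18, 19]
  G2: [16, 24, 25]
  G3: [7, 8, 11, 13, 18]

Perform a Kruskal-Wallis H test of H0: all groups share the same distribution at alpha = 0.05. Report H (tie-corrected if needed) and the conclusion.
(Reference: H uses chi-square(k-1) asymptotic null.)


Step 1: Combine all N = 12 observations and assign midranks.
sorted (value, group, rank): (7,G3,1), (8,G3,2), (9,G1,3), (11,G3,4), (13,G1,5.5), (13,G3,5.5), (16,G2,7), (18,G1,8.5), (18,G3,8.5), (19,G1,10), (24,G2,11), (25,G2,12)
Step 2: Sum ranks within each group.
R_1 = 27 (n_1 = 4)
R_2 = 30 (n_2 = 3)
R_3 = 21 (n_3 = 5)
Step 3: H = 12/(N(N+1)) * sum(R_i^2/n_i) - 3(N+1)
     = 12/(12*13) * (27^2/4 + 30^2/3 + 21^2/5) - 3*13
     = 0.076923 * 570.45 - 39
     = 4.880769.
Step 4: Ties present; correction factor C = 1 - 12/(12^3 - 12) = 0.993007. Corrected H = 4.880769 / 0.993007 = 4.915141.
Step 5: Under H0, H ~ chi^2(2); p-value = 0.085643.
Step 6: alpha = 0.05. fail to reject H0.

H = 4.9151, df = 2, p = 0.085643, fail to reject H0.


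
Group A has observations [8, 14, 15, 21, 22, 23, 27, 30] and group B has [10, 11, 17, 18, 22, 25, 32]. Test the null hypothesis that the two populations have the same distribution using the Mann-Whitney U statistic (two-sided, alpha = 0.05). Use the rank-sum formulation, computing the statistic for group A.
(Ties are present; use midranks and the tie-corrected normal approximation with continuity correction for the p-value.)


Step 1: Combine and sort all 15 observations; assign midranks.
sorted (value, group): (8,X), (10,Y), (11,Y), (14,X), (15,X), (17,Y), (18,Y), (21,X), (22,X), (22,Y), (23,X), (25,Y), (27,X), (30,X), (32,Y)
ranks: 8->1, 10->2, 11->3, 14->4, 15->5, 17->6, 18->7, 21->8, 22->9.5, 22->9.5, 23->11, 25->12, 27->13, 30->14, 32->15
Step 2: Rank sum for X: R1 = 1 + 4 + 5 + 8 + 9.5 + 11 + 13 + 14 = 65.5.
Step 3: U_X = R1 - n1(n1+1)/2 = 65.5 - 8*9/2 = 65.5 - 36 = 29.5.
       U_Y = n1*n2 - U_X = 56 - 29.5 = 26.5.
Step 4: Ties are present, so use the tie-corrected normal approximation (with continuity correction) for the p-value.
Step 5: p-value = 0.907786; compare to alpha = 0.05. fail to reject H0.

U_X = 29.5, p = 0.907786, fail to reject H0 at alpha = 0.05.


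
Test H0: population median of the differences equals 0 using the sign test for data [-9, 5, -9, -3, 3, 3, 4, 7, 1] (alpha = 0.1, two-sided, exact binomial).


Step 1: Discard zero differences. Original n = 9; n_eff = number of nonzero differences = 9.
Nonzero differences (with sign): -9, +5, -9, -3, +3, +3, +4, +7, +1
Step 2: Count signs: positive = 6, negative = 3.
Step 3: Under H0: P(positive) = 0.5, so the number of positives S ~ Bin(9, 0.5).
Step 4: Two-sided exact p-value = sum of Bin(9,0.5) probabilities at or below the observed probability = 0.507812.
Step 5: alpha = 0.1. fail to reject H0.

n_eff = 9, pos = 6, neg = 3, p = 0.507812, fail to reject H0.


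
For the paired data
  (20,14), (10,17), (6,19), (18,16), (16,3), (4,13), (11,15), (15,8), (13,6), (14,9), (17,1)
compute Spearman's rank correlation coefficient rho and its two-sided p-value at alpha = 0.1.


Step 1: Rank x and y separately (midranks; no ties here).
rank(x): 20->11, 10->3, 6->2, 18->10, 16->8, 4->1, 11->4, 15->7, 13->5, 14->6, 17->9
rank(y): 14->7, 17->10, 19->11, 16->9, 3->2, 13->6, 15->8, 8->4, 6->3, 9->5, 1->1
Step 2: d_i = R_x(i) - R_y(i); compute d_i^2.
  (11-7)^2=16, (3-10)^2=49, (2-11)^2=81, (10-9)^2=1, (8-2)^2=36, (1-6)^2=25, (4-8)^2=16, (7-4)^2=9, (5-3)^2=4, (6-5)^2=1, (9-1)^2=64
sum(d^2) = 302.
Step 3: rho = 1 - 6*302 / (11*(11^2 - 1)) = 1 - 1812/1320 = -0.372727.
Step 4: Under H0, t = rho * sqrt((n-2)/(1-rho^2)) = -1.2050 ~ t(9).
Step 5: Two-sided p-value from the t-distribution with 9 df = 0.258926.
Step 6: alpha = 0.1. fail to reject H0.

rho = -0.3727, p = 0.258926, fail to reject H0 at alpha = 0.1.


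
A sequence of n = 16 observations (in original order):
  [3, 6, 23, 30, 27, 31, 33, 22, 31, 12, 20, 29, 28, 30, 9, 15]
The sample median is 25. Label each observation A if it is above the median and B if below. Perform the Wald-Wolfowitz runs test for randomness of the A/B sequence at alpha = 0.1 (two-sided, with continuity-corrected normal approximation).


Step 1: Compute median = 25; label A = above, B = below.
Labels in order: BBBAAAABABBAAABB  (n_A = 8, n_B = 8)
Step 2: Count runs R = 7.
Step 3: Under H0 (random ordering), E[R] = 2*n_A*n_B/(n_A+n_B) + 1 = 2*8*8/16 + 1 = 9.0000.
        Var[R] = 2*n_A*n_B*(2*n_A*n_B - n_A - n_B) / ((n_A+n_B)^2 * (n_A+n_B-1)) = 14336/3840 = 3.7333.
        SD[R] = 1.9322.
Step 4: Continuity-corrected z = (R + 0.5 - E[R]) / SD[R] = (7 + 0.5 - 9.0000) / 1.9322 = -0.7763.
Step 5: Two-sided p-value via normal approximation = 2*(1 - Phi(|z|)) = 0.437558.
Step 6: alpha = 0.1. fail to reject H0.

R = 7, z = -0.7763, p = 0.437558, fail to reject H0.


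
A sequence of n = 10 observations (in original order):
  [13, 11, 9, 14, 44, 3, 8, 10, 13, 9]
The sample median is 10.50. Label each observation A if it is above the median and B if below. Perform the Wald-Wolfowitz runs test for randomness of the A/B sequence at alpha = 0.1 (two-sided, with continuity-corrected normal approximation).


Step 1: Compute median = 10.50; label A = above, B = below.
Labels in order: AABAABBBAB  (n_A = 5, n_B = 5)
Step 2: Count runs R = 6.
Step 3: Under H0 (random ordering), E[R] = 2*n_A*n_B/(n_A+n_B) + 1 = 2*5*5/10 + 1 = 6.0000.
        Var[R] = 2*n_A*n_B*(2*n_A*n_B - n_A - n_B) / ((n_A+n_B)^2 * (n_A+n_B-1)) = 2000/900 = 2.2222.
        SD[R] = 1.4907.
Step 4: R = E[R], so z = 0 with no continuity correction.
Step 5: Two-sided p-value via normal approximation = 2*(1 - Phi(|z|)) = 1.000000.
Step 6: alpha = 0.1. fail to reject H0.

R = 6, z = 0.0000, p = 1.000000, fail to reject H0.


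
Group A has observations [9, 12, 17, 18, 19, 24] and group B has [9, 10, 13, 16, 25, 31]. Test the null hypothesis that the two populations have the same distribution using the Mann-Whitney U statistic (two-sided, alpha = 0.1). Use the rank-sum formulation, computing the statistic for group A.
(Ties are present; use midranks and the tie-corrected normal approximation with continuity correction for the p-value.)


Step 1: Combine and sort all 12 observations; assign midranks.
sorted (value, group): (9,X), (9,Y), (10,Y), (12,X), (13,Y), (16,Y), (17,X), (18,X), (19,X), (24,X), (25,Y), (31,Y)
ranks: 9->1.5, 9->1.5, 10->3, 12->4, 13->5, 16->6, 17->7, 18->8, 19->9, 24->10, 25->11, 31->12
Step 2: Rank sum for X: R1 = 1.5 + 4 + 7 + 8 + 9 + 10 = 39.5.
Step 3: U_X = R1 - n1(n1+1)/2 = 39.5 - 6*7/2 = 39.5 - 21 = 18.5.
       U_Y = n1*n2 - U_X = 36 - 18.5 = 17.5.
Step 4: Ties are present, so use the tie-corrected normal approximation (with continuity correction) for the p-value.
Step 5: p-value = 1.000000; compare to alpha = 0.1. fail to reject H0.

U_X = 18.5, p = 1.000000, fail to reject H0 at alpha = 0.1.


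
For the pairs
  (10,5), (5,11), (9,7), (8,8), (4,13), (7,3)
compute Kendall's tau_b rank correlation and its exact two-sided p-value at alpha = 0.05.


Step 1: Enumerate the 15 unordered pairs (i,j) with i<j and classify each by sign(x_j-x_i) * sign(y_j-y_i).
  (1,2):dx=-5,dy=+6->D; (1,3):dx=-1,dy=+2->D; (1,4):dx=-2,dy=+3->D; (1,5):dx=-6,dy=+8->D
  (1,6):dx=-3,dy=-2->C; (2,3):dx=+4,dy=-4->D; (2,4):dx=+3,dy=-3->D; (2,5):dx=-1,dy=+2->D
  (2,6):dx=+2,dy=-8->D; (3,4):dx=-1,dy=+1->D; (3,5):dx=-5,dy=+6->D; (3,6):dx=-2,dy=-4->C
  (4,5):dx=-4,dy=+5->D; (4,6):dx=-1,dy=-5->C; (5,6):dx=+3,dy=-10->D
Step 2: C = 3, D = 12, total pairs = 15.
Step 3: tau = (C - D)/(n(n-1)/2) = (3 - 12)/15 = -0.600000.
Step 4: Exact two-sided p-value (enumerate n! = 720 permutations of y under H0): p = 0.136111.
Step 5: alpha = 0.05. fail to reject H0.

tau_b = -0.6000 (C=3, D=12), p = 0.136111, fail to reject H0.


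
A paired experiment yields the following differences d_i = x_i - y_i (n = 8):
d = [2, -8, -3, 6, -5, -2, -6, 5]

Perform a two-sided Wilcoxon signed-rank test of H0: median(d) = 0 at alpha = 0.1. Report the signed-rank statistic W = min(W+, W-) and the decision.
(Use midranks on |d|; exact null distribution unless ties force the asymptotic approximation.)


Step 1: Drop any zero differences (none here) and take |d_i|.
|d| = [2, 8, 3, 6, 5, 2, 6, 5]
Step 2: Midrank |d_i| (ties get averaged ranks).
ranks: |2|->1.5, |8|->8, |3|->3, |6|->6.5, |5|->4.5, |2|->1.5, |6|->6.5, |5|->4.5
Step 3: Attach original signs; sum ranks with positive sign and with negative sign.
W+ = 1.5 + 6.5 + 4.5 = 12.5
W- = 8 + 3 + 4.5 + 1.5 + 6.5 = 23.5
(Check: W+ + W- = 36 should equal n(n+1)/2 = 36.)
Step 4: Test statistic W = min(W+, W-) = 12.5.
Step 5: Ties in |d|, so use the tie-corrected normal approximation.
        E[W] = n(n+1)/4 = 8*9/4 = 18.
        Tie groups: |d|=2 (t=2), |d|=5 (t=2), |d|=6 (t=2); sum(t^3 - t) = 18.
        Var[W] = n(n+1)(2n+1)/24 - sum(t^3-t)/48 = 1224/24 - 18/48 = 50.625.
        z = (W - E[W]) / sqrt(Var[W]) = (12.5 - 18) / 7.1151 = -0.7730.
        Two-sided p = 2*Phi(z) = 0.439522.
Step 6: alpha = 0.1. fail to reject H0.

W+ = 12.5, W- = 23.5, W = min = 12.5, p = 0.439522, fail to reject H0.


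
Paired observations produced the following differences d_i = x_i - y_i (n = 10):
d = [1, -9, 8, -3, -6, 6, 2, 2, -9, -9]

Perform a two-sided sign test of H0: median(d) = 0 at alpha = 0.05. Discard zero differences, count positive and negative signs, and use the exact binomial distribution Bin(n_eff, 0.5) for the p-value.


Step 1: Discard zero differences. Original n = 10; n_eff = number of nonzero differences = 10.
Nonzero differences (with sign): +1, -9, +8, -3, -6, +6, +2, +2, -9, -9
Step 2: Count signs: positive = 5, negative = 5.
Step 3: Under H0: P(positive) = 0.5, so the number of positives S ~ Bin(10, 0.5).
Step 4: Two-sided exact p-value = sum of Bin(10,0.5) probabilities at or below the observed probability = 1.000000.
Step 5: alpha = 0.05. fail to reject H0.

n_eff = 10, pos = 5, neg = 5, p = 1.000000, fail to reject H0.


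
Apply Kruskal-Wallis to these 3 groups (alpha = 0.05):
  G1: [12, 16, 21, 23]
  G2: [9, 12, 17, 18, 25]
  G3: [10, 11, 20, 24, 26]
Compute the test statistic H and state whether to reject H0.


Step 1: Combine all N = 14 observations and assign midranks.
sorted (value, group, rank): (9,G2,1), (10,G3,2), (11,G3,3), (12,G1,4.5), (12,G2,4.5), (16,G1,6), (17,G2,7), (18,G2,8), (20,G3,9), (21,G1,10), (23,G1,11), (24,G3,12), (25,G2,13), (26,G3,14)
Step 2: Sum ranks within each group.
R_1 = 31.5 (n_1 = 4)
R_2 = 33.5 (n_2 = 5)
R_3 = 40 (n_3 = 5)
Step 3: H = 12/(N(N+1)) * sum(R_i^2/n_i) - 3(N+1)
     = 12/(14*15) * (31.5^2/4 + 33.5^2/5 + 40^2/5) - 3*15
     = 0.057143 * 792.513 - 45
     = 0.286429.
Step 4: Ties present; correction factor C = 1 - 6/(14^3 - 14) = 0.997802. Corrected H = 0.286429 / 0.997802 = 0.287059.
Step 5: Under H0, H ~ chi^2(2); p-value = 0.866295.
Step 6: alpha = 0.05. fail to reject H0.

H = 0.2871, df = 2, p = 0.866295, fail to reject H0.


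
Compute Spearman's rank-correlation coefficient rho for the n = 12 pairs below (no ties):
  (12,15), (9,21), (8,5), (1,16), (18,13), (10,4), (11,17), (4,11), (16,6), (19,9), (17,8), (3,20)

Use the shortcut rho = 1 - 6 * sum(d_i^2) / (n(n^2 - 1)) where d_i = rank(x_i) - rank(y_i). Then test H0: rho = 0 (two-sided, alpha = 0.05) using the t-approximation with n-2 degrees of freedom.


Step 1: Rank x and y separately (midranks; no ties here).
rank(x): 12->8, 9->5, 8->4, 1->1, 18->11, 10->6, 11->7, 4->3, 16->9, 19->12, 17->10, 3->2
rank(y): 15->8, 21->12, 5->2, 16->9, 13->7, 4->1, 17->10, 11->6, 6->3, 9->5, 8->4, 20->11
Step 2: d_i = R_x(i) - R_y(i); compute d_i^2.
  (8-8)^2=0, (5-12)^2=49, (4-2)^2=4, (1-9)^2=64, (11-7)^2=16, (6-1)^2=25, (7-10)^2=9, (3-6)^2=9, (9-3)^2=36, (12-5)^2=49, (10-4)^2=36, (2-11)^2=81
sum(d^2) = 378.
Step 3: rho = 1 - 6*378 / (12*(12^2 - 1)) = 1 - 2268/1716 = -0.321678.
Step 4: Under H0, t = rho * sqrt((n-2)/(1-rho^2)) = -1.0743 ~ t(10).
Step 5: Two-sided p-value from the t-distribution with 10 df = 0.307910.
Step 6: alpha = 0.05. fail to reject H0.

rho = -0.3217, p = 0.307910, fail to reject H0 at alpha = 0.05.


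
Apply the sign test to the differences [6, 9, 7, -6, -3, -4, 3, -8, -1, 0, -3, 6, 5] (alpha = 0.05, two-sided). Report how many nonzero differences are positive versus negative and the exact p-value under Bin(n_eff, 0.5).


Step 1: Discard zero differences. Original n = 13; n_eff = number of nonzero differences = 12.
Nonzero differences (with sign): +6, +9, +7, -6, -3, -4, +3, -8, -1, -3, +6, +5
Step 2: Count signs: positive = 6, negative = 6.
Step 3: Under H0: P(positive) = 0.5, so the number of positives S ~ Bin(12, 0.5).
Step 4: Two-sided exact p-value = sum of Bin(12,0.5) probabilities at or below the observed probability = 1.000000.
Step 5: alpha = 0.05. fail to reject H0.

n_eff = 12, pos = 6, neg = 6, p = 1.000000, fail to reject H0.


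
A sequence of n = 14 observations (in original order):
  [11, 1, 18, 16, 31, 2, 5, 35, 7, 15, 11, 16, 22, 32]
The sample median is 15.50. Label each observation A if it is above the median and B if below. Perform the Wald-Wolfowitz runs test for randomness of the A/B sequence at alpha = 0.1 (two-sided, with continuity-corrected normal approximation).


Step 1: Compute median = 15.50; label A = above, B = below.
Labels in order: BBAAABBABBBAAA  (n_A = 7, n_B = 7)
Step 2: Count runs R = 6.
Step 3: Under H0 (random ordering), E[R] = 2*n_A*n_B/(n_A+n_B) + 1 = 2*7*7/14 + 1 = 8.0000.
        Var[R] = 2*n_A*n_B*(2*n_A*n_B - n_A - n_B) / ((n_A+n_B)^2 * (n_A+n_B-1)) = 8232/2548 = 3.2308.
        SD[R] = 1.7974.
Step 4: Continuity-corrected z = (R + 0.5 - E[R]) / SD[R] = (6 + 0.5 - 8.0000) / 1.7974 = -0.8345.
Step 5: Two-sided p-value via normal approximation = 2*(1 - Phi(|z|)) = 0.403986.
Step 6: alpha = 0.1. fail to reject H0.

R = 6, z = -0.8345, p = 0.403986, fail to reject H0.


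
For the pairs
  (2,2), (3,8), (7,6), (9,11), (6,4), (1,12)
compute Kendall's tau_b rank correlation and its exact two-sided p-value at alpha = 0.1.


Step 1: Enumerate the 15 unordered pairs (i,j) with i<j and classify each by sign(x_j-x_i) * sign(y_j-y_i).
  (1,2):dx=+1,dy=+6->C; (1,3):dx=+5,dy=+4->C; (1,4):dx=+7,dy=+9->C; (1,5):dx=+4,dy=+2->C
  (1,6):dx=-1,dy=+10->D; (2,3):dx=+4,dy=-2->D; (2,4):dx=+6,dy=+3->C; (2,5):dx=+3,dy=-4->D
  (2,6):dx=-2,dy=+4->D; (3,4):dx=+2,dy=+5->C; (3,5):dx=-1,dy=-2->C; (3,6):dx=-6,dy=+6->D
  (4,5):dx=-3,dy=-7->C; (4,6):dx=-8,dy=+1->D; (5,6):dx=-5,dy=+8->D
Step 2: C = 8, D = 7, total pairs = 15.
Step 3: tau = (C - D)/(n(n-1)/2) = (8 - 7)/15 = 0.066667.
Step 4: Exact two-sided p-value (enumerate n! = 720 permutations of y under H0): p = 1.000000.
Step 5: alpha = 0.1. fail to reject H0.

tau_b = 0.0667 (C=8, D=7), p = 1.000000, fail to reject H0.


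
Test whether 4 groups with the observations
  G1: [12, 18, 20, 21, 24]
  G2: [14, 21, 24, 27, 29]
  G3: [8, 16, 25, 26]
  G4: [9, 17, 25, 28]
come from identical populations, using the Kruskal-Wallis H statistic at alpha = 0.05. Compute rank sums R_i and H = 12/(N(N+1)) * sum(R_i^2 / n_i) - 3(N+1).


Step 1: Combine all N = 18 observations and assign midranks.
sorted (value, group, rank): (8,G3,1), (9,G4,2), (12,G1,3), (14,G2,4), (16,G3,5), (17,G4,6), (18,G1,7), (20,G1,8), (21,G1,9.5), (21,G2,9.5), (24,G1,11.5), (24,G2,11.5), (25,G3,13.5), (25,G4,13.5), (26,G3,15), (27,G2,16), (28,G4,17), (29,G2,18)
Step 2: Sum ranks within each group.
R_1 = 39 (n_1 = 5)
R_2 = 59 (n_2 = 5)
R_3 = 34.5 (n_3 = 4)
R_4 = 38.5 (n_4 = 4)
Step 3: H = 12/(N(N+1)) * sum(R_i^2/n_i) - 3(N+1)
     = 12/(18*19) * (39^2/5 + 59^2/5 + 34.5^2/4 + 38.5^2/4) - 3*19
     = 0.035088 * 1668.53 - 57
     = 1.544737.
Step 4: Ties present; correction factor C = 1 - 18/(18^3 - 18) = 0.996904. Corrected H = 1.544737 / 0.996904 = 1.549534.
Step 5: Under H0, H ~ chi^2(3); p-value = 0.670886.
Step 6: alpha = 0.05. fail to reject H0.

H = 1.5495, df = 3, p = 0.670886, fail to reject H0.


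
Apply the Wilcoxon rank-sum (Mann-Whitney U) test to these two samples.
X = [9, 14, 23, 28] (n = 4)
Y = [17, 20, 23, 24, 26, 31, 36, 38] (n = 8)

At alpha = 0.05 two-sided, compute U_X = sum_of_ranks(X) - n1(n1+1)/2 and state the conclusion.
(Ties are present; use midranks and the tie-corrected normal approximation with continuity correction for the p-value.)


Step 1: Combine and sort all 12 observations; assign midranks.
sorted (value, group): (9,X), (14,X), (17,Y), (20,Y), (23,X), (23,Y), (24,Y), (26,Y), (28,X), (31,Y), (36,Y), (38,Y)
ranks: 9->1, 14->2, 17->3, 20->4, 23->5.5, 23->5.5, 24->7, 26->8, 28->9, 31->10, 36->11, 38->12
Step 2: Rank sum for X: R1 = 1 + 2 + 5.5 + 9 = 17.5.
Step 3: U_X = R1 - n1(n1+1)/2 = 17.5 - 4*5/2 = 17.5 - 10 = 7.5.
       U_Y = n1*n2 - U_X = 32 - 7.5 = 24.5.
Step 4: Ties are present, so use the tie-corrected normal approximation (with continuity correction) for the p-value.
Step 5: p-value = 0.173478; compare to alpha = 0.05. fail to reject H0.

U_X = 7.5, p = 0.173478, fail to reject H0 at alpha = 0.05.
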